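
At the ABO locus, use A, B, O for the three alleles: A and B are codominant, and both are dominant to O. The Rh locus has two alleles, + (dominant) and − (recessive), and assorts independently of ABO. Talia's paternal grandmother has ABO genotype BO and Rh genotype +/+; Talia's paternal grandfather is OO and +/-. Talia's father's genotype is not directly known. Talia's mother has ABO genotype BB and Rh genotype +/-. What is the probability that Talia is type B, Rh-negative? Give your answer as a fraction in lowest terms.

Talia's father's ABO genotype from BO × OO: 1/2 BO, 1/2 OO.
Crossing each possibility with the mother BB and summing P(type B): 1/2·1 + 1/2·1 = 1.
Similarly for Rh via the father's Rh distribution: P(Rh-) = 1/8.
Independent loci: 1 × 1/8 = 1/8.

1/8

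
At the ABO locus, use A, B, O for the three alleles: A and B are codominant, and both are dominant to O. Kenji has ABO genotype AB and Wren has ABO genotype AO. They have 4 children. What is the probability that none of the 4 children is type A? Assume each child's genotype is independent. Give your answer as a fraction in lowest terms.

ABO cross AB × AO → 1/2 A, 1/4 B, 1/4 AB.
So P(type A) = 1/2 per child.
P(not type A) = 1/2 for one child; (1/2)^4 = 1/16.

1/16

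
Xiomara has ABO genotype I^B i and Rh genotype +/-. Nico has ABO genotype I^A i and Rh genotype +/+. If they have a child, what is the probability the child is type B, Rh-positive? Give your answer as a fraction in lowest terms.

1/4

ABO cross I^B i × I^A i → offspring phenotypes: 1/4 O, 1/4 A, 1/4 B, 1/4 AB.
Rh cross +/- × +/+ → 1 Rh+.
Independent loci: P(type B, Rh-positive) = 1/4 × 1 = 1/4.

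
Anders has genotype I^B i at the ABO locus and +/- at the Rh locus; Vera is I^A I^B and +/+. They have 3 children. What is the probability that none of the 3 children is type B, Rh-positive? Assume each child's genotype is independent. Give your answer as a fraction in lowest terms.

1/8

ABO cross I^B i × I^A I^B → 1/4 A, 1/2 B, 1/4 AB.
Rh cross +/- × +/+ → 1 Rh+; so P(type B, Rh-positive) = 1/2 × 1 = 1/2 per child.
P(not type B, Rh-positive) = 1/2 for one child; (1/2)^3 = 1/8.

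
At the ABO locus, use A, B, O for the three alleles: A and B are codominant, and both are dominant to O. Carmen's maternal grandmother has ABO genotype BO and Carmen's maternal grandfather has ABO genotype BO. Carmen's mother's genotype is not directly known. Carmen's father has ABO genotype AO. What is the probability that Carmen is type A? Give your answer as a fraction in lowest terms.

Carmen's mother's ABO genotype from BO × BO: 1/4 BB, 1/2 BO, 1/4 OO.
Crossing each possibility with the father AO and summing P(type A): 1/4·0 + 1/2·1/4 + 1/4·1/2 = 1/4.

1/4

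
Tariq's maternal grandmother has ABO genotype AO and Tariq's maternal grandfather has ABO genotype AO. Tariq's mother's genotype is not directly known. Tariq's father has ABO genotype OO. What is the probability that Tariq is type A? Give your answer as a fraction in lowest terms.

Tariq's mother's ABO genotype from AO × AO: 1/4 AA, 1/2 AO, 1/4 OO.
Crossing each possibility with the father OO and summing P(type A): 1/4·1 + 1/2·1/2 + 1/4·0 = 1/2.

1/2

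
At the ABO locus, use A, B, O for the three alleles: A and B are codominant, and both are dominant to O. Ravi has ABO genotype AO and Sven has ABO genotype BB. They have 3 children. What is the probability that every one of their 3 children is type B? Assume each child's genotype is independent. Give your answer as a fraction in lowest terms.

ABO cross AO × BB → 1/2 B, 1/2 AB.
So P(type B) = 1/2 per child.
All 3 independent: (1/2)^3 = 1/8.

1/8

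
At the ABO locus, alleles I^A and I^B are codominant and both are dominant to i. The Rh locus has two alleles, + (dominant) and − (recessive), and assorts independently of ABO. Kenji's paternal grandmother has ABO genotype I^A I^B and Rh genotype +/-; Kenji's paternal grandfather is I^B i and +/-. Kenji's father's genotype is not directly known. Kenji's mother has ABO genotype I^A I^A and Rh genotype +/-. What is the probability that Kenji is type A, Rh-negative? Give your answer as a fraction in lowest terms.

1/8

Kenji's father's ABO genotype from I^A I^B × I^B i: 1/4 I^A I^B, 1/4 I^A i, 1/4 I^B I^B, 1/4 I^B i.
Crossing each possibility with the mother I^A I^A and summing P(type A): 1/4·1/2 + 1/4·1 + 1/4·0 + 1/4·1/2 = 1/2.
Similarly for Rh via the father's Rh distribution: P(Rh-) = 1/4.
Independent loci: 1/2 × 1/4 = 1/8.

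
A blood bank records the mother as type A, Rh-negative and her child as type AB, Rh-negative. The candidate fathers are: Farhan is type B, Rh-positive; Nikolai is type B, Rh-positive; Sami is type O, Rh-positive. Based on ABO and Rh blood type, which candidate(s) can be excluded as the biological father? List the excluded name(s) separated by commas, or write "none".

A candidate is excluded only if no genotype consistent with his phenotype could produce a type AB, Rh-negative child with a type A, Rh-negative mother.
Sami (type O, Rh+): no genotype consistent with that phenotype can produce a type-AB Rh- child with a type-A mother.

Sami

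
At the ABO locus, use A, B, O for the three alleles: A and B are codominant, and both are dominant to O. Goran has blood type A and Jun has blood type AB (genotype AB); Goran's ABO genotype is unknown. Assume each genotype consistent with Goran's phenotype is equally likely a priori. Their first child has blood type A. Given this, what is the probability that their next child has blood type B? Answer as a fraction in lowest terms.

Possible genotypes: Goran ∈ {AA, AO}; Jun ∈ {AB}.
Weight each parental genotype pair by prior × P(type-A child):
  AA × AB: posterior weight 1/2; P(next child type B) = 0.
  AO × AB: posterior weight 1/2; P(next child type B) = 1/4.
Weighted sum = 1/8.

1/8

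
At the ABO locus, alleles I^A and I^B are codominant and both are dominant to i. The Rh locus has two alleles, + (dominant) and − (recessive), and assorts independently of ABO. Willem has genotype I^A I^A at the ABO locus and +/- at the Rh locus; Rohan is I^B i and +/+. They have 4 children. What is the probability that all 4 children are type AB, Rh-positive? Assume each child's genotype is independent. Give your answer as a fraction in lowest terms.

1/16

ABO cross I^A I^A × I^B i → 1/2 A, 1/2 AB.
Rh cross +/- × +/+ → 1 Rh+; so P(type AB, Rh-positive) = 1/2 × 1 = 1/2 per child.
All 4 independent: (1/2)^4 = 1/16.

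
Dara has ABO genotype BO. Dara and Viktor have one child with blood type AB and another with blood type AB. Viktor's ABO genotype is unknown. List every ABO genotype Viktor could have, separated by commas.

AA, AB, AO

For each candidate genotype of Viktor, check whether crossing it with BO can produce every observed child phenotype.
  AA → possible child types {A, AB} ✓
  AB → possible child types {A, B, AB} ✓
  AO → possible child types {O, A, B, AB} ✓
  BB → possible child types {B} ✗
  BO → possible child types {O, B} ✗
  OO → possible child types {O, B} ✗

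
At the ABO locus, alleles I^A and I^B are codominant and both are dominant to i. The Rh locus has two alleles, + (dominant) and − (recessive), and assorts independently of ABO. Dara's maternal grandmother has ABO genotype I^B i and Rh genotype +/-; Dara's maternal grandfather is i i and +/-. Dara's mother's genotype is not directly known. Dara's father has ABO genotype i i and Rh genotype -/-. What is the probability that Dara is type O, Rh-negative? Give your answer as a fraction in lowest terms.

Dara's mother's ABO genotype from I^B i × i i: 1/2 I^B i, 1/2 i i.
Crossing each possibility with the father i i and summing P(type O): 1/2·1/2 + 1/2·1 = 3/4.
Similarly for Rh via the mother's Rh distribution: P(Rh-) = 1/2.
Independent loci: 3/4 × 1/2 = 3/8.

3/8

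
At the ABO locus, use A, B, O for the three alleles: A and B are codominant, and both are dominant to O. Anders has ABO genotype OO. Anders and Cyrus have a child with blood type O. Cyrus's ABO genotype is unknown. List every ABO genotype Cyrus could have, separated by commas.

For each candidate genotype of Cyrus, check whether crossing it with OO can produce every observed child phenotype.
  AA → possible child types {A} ✗
  AB → possible child types {A, B} ✗
  AO → possible child types {O, A} ✓
  BB → possible child types {B} ✗
  BO → possible child types {O, B} ✓
  OO → possible child types {O} ✓

AO, BO, OO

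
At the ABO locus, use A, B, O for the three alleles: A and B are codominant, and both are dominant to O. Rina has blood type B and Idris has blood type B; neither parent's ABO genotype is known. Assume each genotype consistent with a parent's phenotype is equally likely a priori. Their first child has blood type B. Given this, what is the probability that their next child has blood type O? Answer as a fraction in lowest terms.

Possible genotypes: Rina ∈ {BB, BO}; Idris ∈ {BB, BO}.
Weight each parental genotype pair by prior × P(type-B child):
  BB × BB: posterior weight 4/15; P(next child type O) = 0.
  BB × BO: posterior weight 4/15; P(next child type O) = 0.
  BO × BB: posterior weight 4/15; P(next child type O) = 0.
  BO × BO: posterior weight 1/5; P(next child type O) = 1/4.
Weighted sum = 1/20.

1/20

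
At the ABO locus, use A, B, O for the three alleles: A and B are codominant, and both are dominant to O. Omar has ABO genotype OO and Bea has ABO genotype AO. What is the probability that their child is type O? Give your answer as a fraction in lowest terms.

ABO cross OO × AO → offspring phenotypes: 1/2 O, 1/2 A.
So P(type O) = 1/2.

1/2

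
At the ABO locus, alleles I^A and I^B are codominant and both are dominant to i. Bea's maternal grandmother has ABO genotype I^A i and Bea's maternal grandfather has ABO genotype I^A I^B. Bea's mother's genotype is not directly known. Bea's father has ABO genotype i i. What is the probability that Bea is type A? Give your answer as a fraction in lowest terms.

1/2

Bea's mother's ABO genotype from I^A i × I^A I^B: 1/4 I^A I^A, 1/4 I^A I^B, 1/4 I^A i, 1/4 I^B i.
Crossing each possibility with the father i i and summing P(type A): 1/4·1 + 1/4·1/2 + 1/4·1/2 + 1/4·0 = 1/2.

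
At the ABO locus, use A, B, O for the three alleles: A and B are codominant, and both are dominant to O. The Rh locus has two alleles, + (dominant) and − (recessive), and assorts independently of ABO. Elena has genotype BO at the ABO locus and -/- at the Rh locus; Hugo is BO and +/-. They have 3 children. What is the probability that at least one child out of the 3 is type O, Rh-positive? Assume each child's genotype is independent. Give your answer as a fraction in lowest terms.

ABO cross BO × BO → 1/4 O, 3/4 B.
Rh cross -/- × +/- → 1/2 Rh+, 1/2 Rh-; so P(type O, Rh-positive) = 1/4 × 1/2 = 1/8 per child.
P(none) = (7/8)^3 = 343/512; P(at least one) = 1 − 343/512 = 169/512.

169/512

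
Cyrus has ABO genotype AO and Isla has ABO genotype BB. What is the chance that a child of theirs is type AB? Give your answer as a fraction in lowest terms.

1/2

ABO cross AO × BB → offspring phenotypes: 1/2 B, 1/2 AB.
So P(type AB) = 1/2.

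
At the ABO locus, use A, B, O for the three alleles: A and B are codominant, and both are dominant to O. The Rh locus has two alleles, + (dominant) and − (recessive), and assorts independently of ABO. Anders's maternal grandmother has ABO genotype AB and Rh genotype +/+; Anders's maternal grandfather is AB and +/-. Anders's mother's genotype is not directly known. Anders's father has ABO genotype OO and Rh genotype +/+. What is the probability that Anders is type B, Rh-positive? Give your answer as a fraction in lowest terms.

1/2

Anders's mother's ABO genotype from AB × AB: 1/4 AA, 1/2 AB, 1/4 BB.
Crossing each possibility with the father OO and summing P(type B): 1/4·0 + 1/2·1/2 + 1/4·1 = 1/2.
Similarly for Rh via the mother's Rh distribution: P(Rh+) = 1.
Independent loci: 1/2 × 1 = 1/2.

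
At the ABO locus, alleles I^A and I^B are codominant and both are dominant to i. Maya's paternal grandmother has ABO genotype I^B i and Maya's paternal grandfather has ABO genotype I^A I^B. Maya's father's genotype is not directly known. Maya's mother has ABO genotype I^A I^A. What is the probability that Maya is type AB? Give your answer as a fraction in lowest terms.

1/2

Maya's father's ABO genotype from I^B i × I^A I^B: 1/4 I^A I^B, 1/4 I^A i, 1/4 I^B I^B, 1/4 I^B i.
Crossing each possibility with the mother I^A I^A and summing P(type AB): 1/4·1/2 + 1/4·0 + 1/4·1 + 1/4·1/2 = 1/2.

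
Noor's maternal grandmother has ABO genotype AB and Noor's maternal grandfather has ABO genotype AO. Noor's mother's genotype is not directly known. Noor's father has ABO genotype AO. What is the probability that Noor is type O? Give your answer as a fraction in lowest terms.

1/8

Noor's mother's ABO genotype from AB × AO: 1/4 AA, 1/4 AB, 1/4 AO, 1/4 BO.
Crossing each possibility with the father AO and summing P(type O): 1/4·0 + 1/4·0 + 1/4·1/4 + 1/4·1/4 = 1/8.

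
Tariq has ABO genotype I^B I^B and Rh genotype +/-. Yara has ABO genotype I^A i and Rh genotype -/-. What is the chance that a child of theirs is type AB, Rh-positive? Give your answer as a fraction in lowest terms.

1/4

ABO cross I^B I^B × I^A i → offspring phenotypes: 1/2 B, 1/2 AB.
Rh cross +/- × -/- → 1/2 Rh+, 1/2 Rh-.
Independent loci: P(type AB, Rh-positive) = 1/2 × 1/2 = 1/4.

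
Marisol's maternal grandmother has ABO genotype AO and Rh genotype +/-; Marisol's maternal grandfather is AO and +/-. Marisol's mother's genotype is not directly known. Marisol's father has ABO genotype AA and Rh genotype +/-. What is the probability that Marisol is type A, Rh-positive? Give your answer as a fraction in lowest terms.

3/4

Marisol's mother's ABO genotype from AO × AO: 1/4 AA, 1/2 AO, 1/4 OO.
Crossing each possibility with the father AA and summing P(type A): 1/4·1 + 1/2·1 + 1/4·1 = 1.
Similarly for Rh via the mother's Rh distribution: P(Rh+) = 3/4.
Independent loci: 1 × 3/4 = 3/4.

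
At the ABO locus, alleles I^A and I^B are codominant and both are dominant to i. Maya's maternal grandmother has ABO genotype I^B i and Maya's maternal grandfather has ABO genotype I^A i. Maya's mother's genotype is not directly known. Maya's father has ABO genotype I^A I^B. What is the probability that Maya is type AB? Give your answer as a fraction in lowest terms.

Maya's mother's ABO genotype from I^B i × I^A i: 1/4 I^A I^B, 1/4 I^A i, 1/4 I^B i, 1/4 i i.
Crossing each possibility with the father I^A I^B and summing P(type AB): 1/4·1/2 + 1/4·1/4 + 1/4·1/4 + 1/4·0 = 1/4.

1/4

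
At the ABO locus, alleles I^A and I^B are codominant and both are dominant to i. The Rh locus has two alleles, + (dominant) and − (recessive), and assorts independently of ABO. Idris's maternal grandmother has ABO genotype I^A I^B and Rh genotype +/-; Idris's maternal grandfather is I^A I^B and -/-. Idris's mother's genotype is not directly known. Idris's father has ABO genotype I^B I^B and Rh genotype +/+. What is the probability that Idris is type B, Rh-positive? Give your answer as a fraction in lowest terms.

1/2

Idris's mother's ABO genotype from I^A I^B × I^A I^B: 1/4 I^A I^A, 1/2 I^A I^B, 1/4 I^B I^B.
Crossing each possibility with the father I^B I^B and summing P(type B): 1/4·0 + 1/2·1/2 + 1/4·1 = 1/2.
Similarly for Rh via the mother's Rh distribution: P(Rh+) = 1.
Independent loci: 1/2 × 1 = 1/2.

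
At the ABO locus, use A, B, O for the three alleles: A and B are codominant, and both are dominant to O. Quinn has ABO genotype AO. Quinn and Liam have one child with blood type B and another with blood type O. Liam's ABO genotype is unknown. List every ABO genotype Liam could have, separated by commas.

BO

For each candidate genotype of Liam, check whether crossing it with AO can produce every observed child phenotype.
  AA → possible child types {A} ✗
  AB → possible child types {A, B, AB} ✗
  AO → possible child types {O, A} ✗
  BB → possible child types {B, AB} ✗
  BO → possible child types {O, A, B, AB} ✓
  OO → possible child types {O, A} ✗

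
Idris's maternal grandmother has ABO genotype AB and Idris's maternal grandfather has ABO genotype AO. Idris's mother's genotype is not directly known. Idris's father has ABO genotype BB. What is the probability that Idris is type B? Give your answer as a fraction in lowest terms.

1/2

Idris's mother's ABO genotype from AB × AO: 1/4 AA, 1/4 AB, 1/4 AO, 1/4 BO.
Crossing each possibility with the father BB and summing P(type B): 1/4·0 + 1/4·1/2 + 1/4·1/2 + 1/4·1 = 1/2.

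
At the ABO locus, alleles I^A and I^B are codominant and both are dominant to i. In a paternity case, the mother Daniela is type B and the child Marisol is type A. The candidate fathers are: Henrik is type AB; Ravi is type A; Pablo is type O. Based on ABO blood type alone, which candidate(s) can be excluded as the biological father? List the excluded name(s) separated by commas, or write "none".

A candidate is excluded only if no genotype consistent with his phenotype could produce a type A child with a type B mother.
Pablo (type O): no genotype consistent with that phenotype can produce a type-A child with a type-B mother.

Pablo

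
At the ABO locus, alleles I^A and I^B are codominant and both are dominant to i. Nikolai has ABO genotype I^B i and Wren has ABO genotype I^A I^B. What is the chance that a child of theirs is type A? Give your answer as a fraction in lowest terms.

1/4

ABO cross I^B i × I^A I^B → offspring phenotypes: 1/4 A, 1/2 B, 1/4 AB.
So P(type A) = 1/4.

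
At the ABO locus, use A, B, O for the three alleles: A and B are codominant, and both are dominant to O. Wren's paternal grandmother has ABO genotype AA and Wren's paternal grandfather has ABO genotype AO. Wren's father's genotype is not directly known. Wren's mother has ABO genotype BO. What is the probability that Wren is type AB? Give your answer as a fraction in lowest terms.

Wren's father's ABO genotype from AA × AO: 1/2 AA, 1/2 AO.
Crossing each possibility with the mother BO and summing P(type AB): 1/2·1/2 + 1/2·1/4 = 3/8.

3/8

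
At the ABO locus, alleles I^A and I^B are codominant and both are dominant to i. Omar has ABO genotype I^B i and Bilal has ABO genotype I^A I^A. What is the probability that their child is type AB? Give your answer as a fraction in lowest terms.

ABO cross I^B i × I^A I^A → offspring phenotypes: 1/2 A, 1/2 AB.
So P(type AB) = 1/2.

1/2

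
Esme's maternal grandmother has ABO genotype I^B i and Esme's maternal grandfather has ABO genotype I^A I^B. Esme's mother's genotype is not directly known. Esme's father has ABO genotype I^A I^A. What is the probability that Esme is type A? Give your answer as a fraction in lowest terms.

1/2

Esme's mother's ABO genotype from I^B i × I^A I^B: 1/4 I^A I^B, 1/4 I^A i, 1/4 I^B I^B, 1/4 I^B i.
Crossing each possibility with the father I^A I^A and summing P(type A): 1/4·1/2 + 1/4·1 + 1/4·0 + 1/4·1/2 = 1/2.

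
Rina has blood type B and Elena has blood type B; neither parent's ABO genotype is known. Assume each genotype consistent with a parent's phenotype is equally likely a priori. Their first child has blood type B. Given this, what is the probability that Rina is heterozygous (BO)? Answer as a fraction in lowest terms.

7/15

Possible genotypes: Rina ∈ {BB, BO}; Elena ∈ {BB, BO}.
Weight each parental genotype pair by prior × P(type-B child):
  BB × BB: posterior weight 4/15.
  BB × BO: posterior weight 4/15.
  BO × BB: posterior weight 4/15.
  BO × BO: posterior weight 1/5.
Sum the posterior weight over pairs where Rina is BO: 7/15.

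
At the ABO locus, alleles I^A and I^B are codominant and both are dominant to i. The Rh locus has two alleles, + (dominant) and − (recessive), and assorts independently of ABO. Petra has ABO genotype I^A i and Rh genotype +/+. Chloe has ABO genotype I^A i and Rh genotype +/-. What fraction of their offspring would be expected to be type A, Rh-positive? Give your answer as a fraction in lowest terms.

3/4

ABO cross I^A i × I^A i → offspring phenotypes: 1/4 O, 3/4 A.
Rh cross +/+ × +/- → 1 Rh+.
Independent loci: P(type A, Rh-positive) = 3/4 × 1 = 3/4.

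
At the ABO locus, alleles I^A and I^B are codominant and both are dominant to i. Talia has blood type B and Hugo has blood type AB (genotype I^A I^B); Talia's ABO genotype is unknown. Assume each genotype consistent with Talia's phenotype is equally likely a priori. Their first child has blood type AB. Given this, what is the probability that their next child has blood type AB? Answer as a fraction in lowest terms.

5/12

Possible genotypes: Talia ∈ {I^B I^B, I^B i}; Hugo ∈ {I^A I^B}.
Weight each parental genotype pair by prior × P(type-AB child):
  I^B I^B × I^A I^B: posterior weight 2/3; P(next child type AB) = 1/2.
  I^B i × I^A I^B: posterior weight 1/3; P(next child type AB) = 1/4.
Weighted sum = 5/12.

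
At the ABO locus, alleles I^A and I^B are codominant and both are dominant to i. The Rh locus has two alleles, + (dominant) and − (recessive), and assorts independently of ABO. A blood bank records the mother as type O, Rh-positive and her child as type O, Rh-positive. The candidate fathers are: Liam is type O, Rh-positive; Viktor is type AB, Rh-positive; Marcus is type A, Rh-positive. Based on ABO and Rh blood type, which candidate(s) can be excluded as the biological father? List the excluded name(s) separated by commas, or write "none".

Viktor

A candidate is excluded only if no genotype consistent with his phenotype could produce a type O, Rh-positive child with a type O, Rh-positive mother.
Viktor (type AB, Rh+): no genotype consistent with that phenotype can produce a type-O Rh+ child with a type-O mother.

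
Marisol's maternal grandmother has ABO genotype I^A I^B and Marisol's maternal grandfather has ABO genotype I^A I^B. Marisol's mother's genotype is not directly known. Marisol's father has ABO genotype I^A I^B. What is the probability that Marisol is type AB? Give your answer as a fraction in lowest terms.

1/2

Marisol's mother's ABO genotype from I^A I^B × I^A I^B: 1/4 I^A I^A, 1/2 I^A I^B, 1/4 I^B I^B.
Crossing each possibility with the father I^A I^B and summing P(type AB): 1/4·1/2 + 1/2·1/2 + 1/4·1/2 = 1/2.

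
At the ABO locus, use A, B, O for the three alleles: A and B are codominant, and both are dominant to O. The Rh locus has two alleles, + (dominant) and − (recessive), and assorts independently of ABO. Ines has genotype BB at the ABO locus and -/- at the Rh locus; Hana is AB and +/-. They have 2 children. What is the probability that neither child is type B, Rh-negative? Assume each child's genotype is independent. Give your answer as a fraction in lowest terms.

9/16

ABO cross BB × AB → 1/2 B, 1/2 AB.
Rh cross -/- × +/- → 1/2 Rh+, 1/2 Rh-; so P(type B, Rh-negative) = 1/2 × 1/2 = 1/4 per child.
P(not type B, Rh-negative) = 3/4 for one child; (3/4)^2 = 9/16.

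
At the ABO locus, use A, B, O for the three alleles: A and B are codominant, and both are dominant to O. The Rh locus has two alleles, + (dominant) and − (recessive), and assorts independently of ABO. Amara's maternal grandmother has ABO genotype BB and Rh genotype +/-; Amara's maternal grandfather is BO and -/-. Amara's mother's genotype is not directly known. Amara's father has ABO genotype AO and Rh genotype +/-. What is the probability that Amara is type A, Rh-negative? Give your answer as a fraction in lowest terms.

3/64

Amara's mother's ABO genotype from BB × BO: 1/2 BB, 1/2 BO.
Crossing each possibility with the father AO and summing P(type A): 1/2·0 + 1/2·1/4 = 1/8.
Similarly for Rh via the mother's Rh distribution: P(Rh-) = 3/8.
Independent loci: 1/8 × 3/8 = 3/64.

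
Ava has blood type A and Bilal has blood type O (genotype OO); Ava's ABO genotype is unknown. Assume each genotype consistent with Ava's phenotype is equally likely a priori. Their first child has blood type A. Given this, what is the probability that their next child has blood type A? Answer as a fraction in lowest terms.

5/6

Possible genotypes: Ava ∈ {AA, AO}; Bilal ∈ {OO}.
Weight each parental genotype pair by prior × P(type-A child):
  AA × OO: posterior weight 2/3; P(next child type A) = 1.
  AO × OO: posterior weight 1/3; P(next child type A) = 1/2.
Weighted sum = 5/6.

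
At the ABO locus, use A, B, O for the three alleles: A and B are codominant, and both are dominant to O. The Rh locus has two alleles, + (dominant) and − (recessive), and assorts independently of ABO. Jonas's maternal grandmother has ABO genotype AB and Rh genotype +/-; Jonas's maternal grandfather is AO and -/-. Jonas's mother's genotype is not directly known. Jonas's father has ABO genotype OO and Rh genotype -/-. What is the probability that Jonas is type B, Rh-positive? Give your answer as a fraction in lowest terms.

Jonas's mother's ABO genotype from AB × AO: 1/4 AA, 1/4 AB, 1/4 AO, 1/4 BO.
Crossing each possibility with the father OO and summing P(type B): 1/4·0 + 1/4·1/2 + 1/4·0 + 1/4·1/2 = 1/4.
Similarly for Rh via the mother's Rh distribution: P(Rh+) = 1/4.
Independent loci: 1/4 × 1/4 = 1/16.

1/16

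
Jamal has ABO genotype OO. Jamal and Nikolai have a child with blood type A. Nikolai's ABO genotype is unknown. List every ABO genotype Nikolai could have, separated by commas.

AA, AB, AO

For each candidate genotype of Nikolai, check whether crossing it with OO can produce every observed child phenotype.
  AA → possible child types {A} ✓
  AB → possible child types {A, B} ✓
  AO → possible child types {O, A} ✓
  BB → possible child types {B} ✗
  BO → possible child types {O, B} ✗
  OO → possible child types {O} ✗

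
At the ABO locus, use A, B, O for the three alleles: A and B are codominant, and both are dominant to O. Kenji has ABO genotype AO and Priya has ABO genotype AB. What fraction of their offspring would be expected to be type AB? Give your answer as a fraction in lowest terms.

ABO cross AO × AB → offspring phenotypes: 1/2 A, 1/4 B, 1/4 AB.
So P(type AB) = 1/4.

1/4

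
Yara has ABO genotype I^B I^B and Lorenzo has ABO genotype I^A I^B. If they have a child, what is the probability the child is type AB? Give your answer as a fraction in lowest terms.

ABO cross I^B I^B × I^A I^B → offspring phenotypes: 1/2 B, 1/2 AB.
So P(type AB) = 1/2.

1/2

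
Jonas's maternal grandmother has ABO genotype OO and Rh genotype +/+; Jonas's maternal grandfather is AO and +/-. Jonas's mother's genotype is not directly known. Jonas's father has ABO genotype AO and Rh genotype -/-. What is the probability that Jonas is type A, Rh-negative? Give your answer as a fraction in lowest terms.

Jonas's mother's ABO genotype from OO × AO: 1/2 AO, 1/2 OO.
Crossing each possibility with the father AO and summing P(type A): 1/2·3/4 + 1/2·1/2 = 5/8.
Similarly for Rh via the mother's Rh distribution: P(Rh-) = 1/4.
Independent loci: 5/8 × 1/4 = 5/32.

5/32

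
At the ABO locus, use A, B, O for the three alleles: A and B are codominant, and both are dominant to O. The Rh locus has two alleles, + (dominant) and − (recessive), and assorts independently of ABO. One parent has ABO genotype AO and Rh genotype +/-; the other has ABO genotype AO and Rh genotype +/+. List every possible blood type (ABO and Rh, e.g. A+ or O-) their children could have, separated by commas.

O+, A+

Gametes from AO × AO give offspring ABO genotypes AA, AO, OO, i.e. phenotypes O, A.
Rh cross +/- × +/+ → phenotypes Rh+.
Combining independently: O+, A+.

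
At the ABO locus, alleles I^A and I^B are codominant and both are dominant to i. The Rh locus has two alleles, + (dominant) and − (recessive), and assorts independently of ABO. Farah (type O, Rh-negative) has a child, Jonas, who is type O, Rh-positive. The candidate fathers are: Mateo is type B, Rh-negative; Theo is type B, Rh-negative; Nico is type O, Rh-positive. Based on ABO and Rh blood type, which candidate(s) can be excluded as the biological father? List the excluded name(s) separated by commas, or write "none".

Mateo, Theo

A candidate is excluded only if no genotype consistent with his phenotype could produce a type O, Rh-positive child with a type O, Rh-negative mother.
Mateo (type B, Rh-): no genotype consistent with that phenotype can produce a type-O Rh+ child with a type-O mother.
Theo (type B, Rh-): no genotype consistent with that phenotype can produce a type-O Rh+ child with a type-O mother.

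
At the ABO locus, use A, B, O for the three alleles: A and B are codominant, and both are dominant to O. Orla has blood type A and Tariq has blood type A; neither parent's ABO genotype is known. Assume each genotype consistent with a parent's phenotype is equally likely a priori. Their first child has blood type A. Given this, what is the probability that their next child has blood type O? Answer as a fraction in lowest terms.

Possible genotypes: Orla ∈ {AA, AO}; Tariq ∈ {AA, AO}.
Weight each parental genotype pair by prior × P(type-A child):
  AA × AA: posterior weight 4/15; P(next child type O) = 0.
  AA × AO: posterior weight 4/15; P(next child type O) = 0.
  AO × AA: posterior weight 4/15; P(next child type O) = 0.
  AO × AO: posterior weight 1/5; P(next child type O) = 1/4.
Weighted sum = 1/20.

1/20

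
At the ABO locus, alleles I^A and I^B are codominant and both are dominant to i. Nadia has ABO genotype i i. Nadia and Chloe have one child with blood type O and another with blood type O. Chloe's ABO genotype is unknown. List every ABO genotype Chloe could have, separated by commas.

For each candidate genotype of Chloe, check whether crossing it with i i can produce every observed child phenotype.
  I^A I^A → possible child types {A} ✗
  I^A I^B → possible child types {A, B} ✗
  I^A i → possible child types {O, A} ✓
  I^B I^B → possible child types {B} ✗
  I^B i → possible child types {O, B} ✓
  i i → possible child types {O} ✓

I^A i, I^B i, i i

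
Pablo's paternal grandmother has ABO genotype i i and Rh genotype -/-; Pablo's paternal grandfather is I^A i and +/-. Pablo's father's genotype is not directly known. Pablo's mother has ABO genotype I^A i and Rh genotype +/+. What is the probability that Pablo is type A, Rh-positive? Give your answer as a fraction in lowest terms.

Pablo's father's ABO genotype from i i × I^A i: 1/2 I^A i, 1/2 i i.
Crossing each possibility with the mother I^A i and summing P(type A): 1/2·3/4 + 1/2·1/2 = 5/8.
Similarly for Rh via the father's Rh distribution: P(Rh+) = 1.
Independent loci: 5/8 × 1 = 5/8.

5/8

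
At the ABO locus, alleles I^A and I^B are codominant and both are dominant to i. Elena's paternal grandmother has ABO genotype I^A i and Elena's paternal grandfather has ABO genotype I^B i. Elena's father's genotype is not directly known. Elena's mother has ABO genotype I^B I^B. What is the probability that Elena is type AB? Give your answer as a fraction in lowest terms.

Elena's father's ABO genotype from I^A i × I^B i: 1/4 I^A I^B, 1/4 I^A i, 1/4 I^B i, 1/4 i i.
Crossing each possibility with the mother I^B I^B and summing P(type AB): 1/4·1/2 + 1/4·1/2 + 1/4·0 + 1/4·0 = 1/4.

1/4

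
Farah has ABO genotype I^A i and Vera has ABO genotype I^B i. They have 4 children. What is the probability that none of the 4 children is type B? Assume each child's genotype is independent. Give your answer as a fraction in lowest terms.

ABO cross I^A i × I^B i → 1/4 O, 1/4 A, 1/4 B, 1/4 AB.
So P(type B) = 1/4 per child.
P(not type B) = 3/4 for one child; (3/4)^4 = 81/256.

81/256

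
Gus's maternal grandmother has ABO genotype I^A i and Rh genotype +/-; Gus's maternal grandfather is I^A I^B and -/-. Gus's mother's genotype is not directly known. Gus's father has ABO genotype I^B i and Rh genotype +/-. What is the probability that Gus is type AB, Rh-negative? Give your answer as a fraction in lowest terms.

3/32

Gus's mother's ABO genotype from I^A i × I^A I^B: 1/4 I^A I^A, 1/4 I^A I^B, 1/4 I^A i, 1/4 I^B i.
Crossing each possibility with the father I^B i and summing P(type AB): 1/4·1/2 + 1/4·1/4 + 1/4·1/4 + 1/4·0 = 1/4.
Similarly for Rh via the mother's Rh distribution: P(Rh-) = 3/8.
Independent loci: 1/4 × 3/8 = 3/32.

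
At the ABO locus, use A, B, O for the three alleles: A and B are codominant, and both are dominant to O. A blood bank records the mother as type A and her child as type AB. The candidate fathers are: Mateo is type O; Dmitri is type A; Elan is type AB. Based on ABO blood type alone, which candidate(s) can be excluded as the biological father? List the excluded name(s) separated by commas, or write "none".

Mateo, Dmitri

A candidate is excluded only if no genotype consistent with his phenotype could produce a type AB child with a type A mother.
Mateo (type O): no genotype consistent with that phenotype can produce a type-AB child with a type-A mother.
Dmitri (type A): no genotype consistent with that phenotype can produce a type-AB child with a type-A mother.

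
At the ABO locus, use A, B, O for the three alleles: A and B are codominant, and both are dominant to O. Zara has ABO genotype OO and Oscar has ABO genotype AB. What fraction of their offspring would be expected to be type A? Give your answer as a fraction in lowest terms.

ABO cross OO × AB → offspring phenotypes: 1/2 A, 1/2 B.
So P(type A) = 1/2.

1/2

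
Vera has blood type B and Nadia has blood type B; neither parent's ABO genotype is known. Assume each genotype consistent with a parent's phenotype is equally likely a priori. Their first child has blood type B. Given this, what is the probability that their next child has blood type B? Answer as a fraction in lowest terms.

Possible genotypes: Vera ∈ {BB, BO}; Nadia ∈ {BB, BO}.
Weight each parental genotype pair by prior × P(type-B child):
  BB × BB: posterior weight 4/15; P(next child type B) = 1.
  BB × BO: posterior weight 4/15; P(next child type B) = 1.
  BO × BB: posterior weight 4/15; P(next child type B) = 1.
  BO × BO: posterior weight 1/5; P(next child type B) = 3/4.
Weighted sum = 19/20.

19/20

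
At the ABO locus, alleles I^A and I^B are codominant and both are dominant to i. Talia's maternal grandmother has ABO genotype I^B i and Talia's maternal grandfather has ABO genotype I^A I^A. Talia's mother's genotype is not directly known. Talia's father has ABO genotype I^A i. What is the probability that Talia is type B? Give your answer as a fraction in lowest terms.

1/8

Talia's mother's ABO genotype from I^B i × I^A I^A: 1/2 I^A I^B, 1/2 I^A i.
Crossing each possibility with the father I^A i and summing P(type B): 1/2·1/4 + 1/2·0 = 1/8.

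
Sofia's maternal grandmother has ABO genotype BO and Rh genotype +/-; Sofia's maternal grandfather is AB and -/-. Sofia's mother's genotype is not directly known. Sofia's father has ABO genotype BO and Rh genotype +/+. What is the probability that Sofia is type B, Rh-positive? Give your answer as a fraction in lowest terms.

5/8

Sofia's mother's ABO genotype from BO × AB: 1/4 AB, 1/4 AO, 1/4 BB, 1/4 BO.
Crossing each possibility with the father BO and summing P(type B): 1/4·1/2 + 1/4·1/4 + 1/4·1 + 1/4·3/4 = 5/8.
Similarly for Rh via the mother's Rh distribution: P(Rh+) = 1.
Independent loci: 5/8 × 1 = 5/8.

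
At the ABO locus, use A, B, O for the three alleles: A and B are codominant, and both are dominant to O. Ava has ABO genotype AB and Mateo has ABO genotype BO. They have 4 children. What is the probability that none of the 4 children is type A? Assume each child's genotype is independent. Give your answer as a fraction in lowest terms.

81/256

ABO cross AB × BO → 1/4 A, 1/2 B, 1/4 AB.
So P(type A) = 1/4 per child.
P(not type A) = 3/4 for one child; (3/4)^4 = 81/256.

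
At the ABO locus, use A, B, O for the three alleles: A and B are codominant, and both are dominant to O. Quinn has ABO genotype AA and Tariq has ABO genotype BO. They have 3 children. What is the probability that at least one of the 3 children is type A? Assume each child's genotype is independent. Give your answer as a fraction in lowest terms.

ABO cross AA × BO → 1/2 A, 1/2 AB.
So P(type A) = 1/2 per child.
P(none) = (1/2)^3 = 1/8; P(at least one) = 1 − 1/8 = 7/8.

7/8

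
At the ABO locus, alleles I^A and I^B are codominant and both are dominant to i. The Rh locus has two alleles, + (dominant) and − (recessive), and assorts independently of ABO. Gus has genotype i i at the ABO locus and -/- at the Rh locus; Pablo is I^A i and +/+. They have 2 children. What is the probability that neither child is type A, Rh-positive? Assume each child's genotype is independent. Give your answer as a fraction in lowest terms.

1/4

ABO cross i i × I^A i → 1/2 O, 1/2 A.
Rh cross -/- × +/+ → 1 Rh+; so P(type A, Rh-positive) = 1/2 × 1 = 1/2 per child.
P(not type A, Rh-positive) = 1/2 for one child; (1/2)^2 = 1/4.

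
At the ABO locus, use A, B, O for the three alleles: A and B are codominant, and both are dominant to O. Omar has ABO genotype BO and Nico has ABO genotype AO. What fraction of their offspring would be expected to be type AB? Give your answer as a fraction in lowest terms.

1/4

ABO cross BO × AO → offspring phenotypes: 1/4 O, 1/4 A, 1/4 B, 1/4 AB.
So P(type AB) = 1/4.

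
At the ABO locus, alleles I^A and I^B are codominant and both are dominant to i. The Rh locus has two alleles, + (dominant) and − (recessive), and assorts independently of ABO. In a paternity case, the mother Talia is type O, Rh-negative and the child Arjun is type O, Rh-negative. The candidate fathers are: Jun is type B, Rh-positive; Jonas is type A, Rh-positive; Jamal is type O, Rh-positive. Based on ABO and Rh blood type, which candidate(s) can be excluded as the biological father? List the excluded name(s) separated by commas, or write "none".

none

A candidate is excluded only if no genotype consistent with his phenotype could produce a type O, Rh-negative child with a type O, Rh-negative mother.
Every candidate has at least one consistent genotype combination, so none can be excluded.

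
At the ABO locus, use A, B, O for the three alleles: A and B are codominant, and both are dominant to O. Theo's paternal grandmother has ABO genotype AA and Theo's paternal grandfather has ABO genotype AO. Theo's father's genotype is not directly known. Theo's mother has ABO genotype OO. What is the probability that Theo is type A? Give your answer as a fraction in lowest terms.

Theo's father's ABO genotype from AA × AO: 1/2 AA, 1/2 AO.
Crossing each possibility with the mother OO and summing P(type A): 1/2·1 + 1/2·1/2 = 3/4.

3/4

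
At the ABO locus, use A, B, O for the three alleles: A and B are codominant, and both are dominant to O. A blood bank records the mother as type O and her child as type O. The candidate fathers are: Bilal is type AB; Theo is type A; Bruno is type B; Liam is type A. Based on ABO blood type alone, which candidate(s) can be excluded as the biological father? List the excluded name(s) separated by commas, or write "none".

Bilal

A candidate is excluded only if no genotype consistent with his phenotype could produce a type O child with a type O mother.
Bilal (type AB): no genotype consistent with that phenotype can produce a type-O child with a type-O mother.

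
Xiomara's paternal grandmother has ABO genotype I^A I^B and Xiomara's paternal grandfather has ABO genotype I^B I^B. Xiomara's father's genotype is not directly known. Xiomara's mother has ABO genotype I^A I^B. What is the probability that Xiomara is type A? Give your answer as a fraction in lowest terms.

1/8

Xiomara's father's ABO genotype from I^A I^B × I^B I^B: 1/2 I^A I^B, 1/2 I^B I^B.
Crossing each possibility with the mother I^A I^B and summing P(type A): 1/2·1/4 + 1/2·0 = 1/8.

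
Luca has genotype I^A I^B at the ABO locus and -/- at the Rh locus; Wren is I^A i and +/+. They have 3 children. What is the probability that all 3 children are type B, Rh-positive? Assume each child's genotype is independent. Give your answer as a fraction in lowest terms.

ABO cross I^A I^B × I^A i → 1/2 A, 1/4 B, 1/4 AB.
Rh cross -/- × +/+ → 1 Rh+; so P(type B, Rh-positive) = 1/4 × 1 = 1/4 per child.
All 3 independent: (1/4)^3 = 1/64.

1/64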